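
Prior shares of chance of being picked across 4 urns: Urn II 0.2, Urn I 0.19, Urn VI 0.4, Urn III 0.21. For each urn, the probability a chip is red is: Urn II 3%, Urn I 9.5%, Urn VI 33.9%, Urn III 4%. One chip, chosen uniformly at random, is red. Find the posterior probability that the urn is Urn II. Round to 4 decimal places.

By Bayes' rule, posterior ∝ prior × likelihood:
  Urn II: 0.2 × 0.03 = 0.006
  Urn I: 0.19 × 0.095 = 0.01805
  Urn VI: 0.4 × 0.339 = 0.1356
  Urn III: 0.21 × 0.04 = 0.0084
Total = 0.16805.
P(Urn II | evidence) = 0.006 / 0.16805 ≈ 0.0357.

0.0357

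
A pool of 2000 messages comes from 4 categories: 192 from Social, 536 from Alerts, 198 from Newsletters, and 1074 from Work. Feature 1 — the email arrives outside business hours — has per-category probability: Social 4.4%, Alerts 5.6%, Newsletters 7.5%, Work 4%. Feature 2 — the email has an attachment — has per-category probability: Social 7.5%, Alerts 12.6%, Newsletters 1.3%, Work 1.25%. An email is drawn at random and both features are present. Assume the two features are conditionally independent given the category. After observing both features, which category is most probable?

Alerts

Compute prior × likelihood for every hypothesis:
  Social: 0.096 × 0.044 × 0.075 = 0.0003168
  Alerts: 0.268 × 0.056 × 0.126 = 0.001891008
  Newsletters: 0.099 × 0.075 × 0.013 = 0.000096525
  Work: 0.537 × 0.04 × 0.0125 = 0.0002685
Sum = 0.002572833.
Largest term belongs to Alerts, so Alerts is most probable.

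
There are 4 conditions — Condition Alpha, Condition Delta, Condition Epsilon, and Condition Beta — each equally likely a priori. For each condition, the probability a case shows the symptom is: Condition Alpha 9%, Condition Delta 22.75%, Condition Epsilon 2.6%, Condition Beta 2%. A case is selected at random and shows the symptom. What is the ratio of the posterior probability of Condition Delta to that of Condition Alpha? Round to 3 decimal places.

2.528

With a uniform prior (1/4 each), posterior ∝ likelihood:
  Condition Alpha: 0.09
  Condition Delta: 0.2275
  Condition Epsilon: 0.026
  Condition Beta: 0.02
Normalizing constant = 0.3635.
The ratio is 0.2275 / 0.09 (the normalizer cancels) = 2.528.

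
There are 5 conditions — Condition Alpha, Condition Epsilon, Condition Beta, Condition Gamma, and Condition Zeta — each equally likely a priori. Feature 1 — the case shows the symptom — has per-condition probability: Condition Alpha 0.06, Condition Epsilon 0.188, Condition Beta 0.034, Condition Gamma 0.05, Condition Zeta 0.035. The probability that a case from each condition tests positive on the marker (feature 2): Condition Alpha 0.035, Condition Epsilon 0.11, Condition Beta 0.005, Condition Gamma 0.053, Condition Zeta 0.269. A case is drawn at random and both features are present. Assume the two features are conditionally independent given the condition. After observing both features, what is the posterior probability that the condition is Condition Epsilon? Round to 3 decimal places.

0.591

With a uniform prior (1/5 each), posterior ∝ likelihood:
  Condition Alpha: 0.06 × 0.035 = 0.0021
  Condition Epsilon: 0.188 × 0.11 = 0.02068
  Condition Beta: 0.034 × 0.005 = 0.00017
  Condition Gamma: 0.05 × 0.053 = 0.00265
  Condition Zeta: 0.035 × 0.269 = 0.009415
Total = 0.035015.
P(Condition Epsilon | evidence) = 0.02068 / 0.035015 ≈ 0.591.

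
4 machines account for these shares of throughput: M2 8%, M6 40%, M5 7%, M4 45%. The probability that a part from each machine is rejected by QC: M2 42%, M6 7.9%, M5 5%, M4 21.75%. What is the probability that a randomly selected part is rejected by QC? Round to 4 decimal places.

0.1666

By Bayes' rule, posterior ∝ prior × likelihood:
  M2: 0.08 × 0.42 = 0.0336
  M6: 0.4 × 0.079 = 0.0316
  M5: 0.07 × 0.05 = 0.0035
  M4: 0.45 × 0.2175 = 0.097875
P(rejected) = 0.0336 + 0.0316 + 0.0035 + 0.097875 = 0.166575 → 0.1666.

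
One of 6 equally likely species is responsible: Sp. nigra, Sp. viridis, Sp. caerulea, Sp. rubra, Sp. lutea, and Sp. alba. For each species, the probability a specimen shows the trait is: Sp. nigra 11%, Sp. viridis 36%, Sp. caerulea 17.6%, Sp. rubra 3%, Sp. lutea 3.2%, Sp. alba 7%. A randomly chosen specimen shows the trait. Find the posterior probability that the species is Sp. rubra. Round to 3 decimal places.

0.039

Since the prior is uniform, the posterior is proportional to the likelihood:
  Sp. nigra: 0.11
  Sp. viridis: 0.36
  Sp. caerulea: 0.176
  Sp. rubra: 0.03
  Sp. lutea: 0.032
  Sp. alba: 0.07
Total = 0.778.
P(Sp. rubra | evidence) = 0.03 / 0.778 ≈ 0.039.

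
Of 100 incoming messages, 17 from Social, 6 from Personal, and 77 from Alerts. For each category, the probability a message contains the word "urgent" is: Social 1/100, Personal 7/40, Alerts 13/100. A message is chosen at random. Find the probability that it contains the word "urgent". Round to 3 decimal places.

By Bayes' rule, posterior ∝ prior × likelihood:
  Social: 0.17 × 0.01 = 0.0017
  Personal: 0.06 × 0.175 = 0.0105
  Alerts: 0.77 × 0.13 = 0.1001
P(urgent-flag) = 0.0017 + 0.0105 + 0.1001 = 0.1123 → 0.112.

0.112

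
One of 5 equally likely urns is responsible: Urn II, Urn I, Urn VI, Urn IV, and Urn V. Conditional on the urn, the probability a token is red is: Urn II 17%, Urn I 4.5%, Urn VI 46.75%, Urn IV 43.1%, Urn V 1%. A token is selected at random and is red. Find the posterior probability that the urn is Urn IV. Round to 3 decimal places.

With a uniform prior (1/5 each), posterior ∝ likelihood:
  Urn II: 0.17
  Urn I: 0.045
  Urn VI: 0.4675
  Urn IV: 0.431
  Urn V: 0.01
Normalizing constant = 1.1235.
P(Urn IV | evidence) = 0.431 / 1.1235 ≈ 0.384.

0.384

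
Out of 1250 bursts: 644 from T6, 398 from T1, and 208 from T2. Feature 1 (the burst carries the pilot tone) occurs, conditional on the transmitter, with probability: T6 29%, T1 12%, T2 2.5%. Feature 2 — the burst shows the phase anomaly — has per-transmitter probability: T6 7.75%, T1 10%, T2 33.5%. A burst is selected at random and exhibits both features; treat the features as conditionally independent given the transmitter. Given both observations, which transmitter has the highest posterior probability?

By Bayes' rule, posterior ∝ prior × likelihood:
  T6: 0.5152 × 0.29 × 0.0775 = 0.01157912
  T1: 0.3184 × 0.12 × 0.1 = 0.0038208
  T2: 0.1664 × 0.025 × 0.335 = 0.0013936
Total = 0.01679352.
Largest term belongs to T6, so T6 is most probable.

T6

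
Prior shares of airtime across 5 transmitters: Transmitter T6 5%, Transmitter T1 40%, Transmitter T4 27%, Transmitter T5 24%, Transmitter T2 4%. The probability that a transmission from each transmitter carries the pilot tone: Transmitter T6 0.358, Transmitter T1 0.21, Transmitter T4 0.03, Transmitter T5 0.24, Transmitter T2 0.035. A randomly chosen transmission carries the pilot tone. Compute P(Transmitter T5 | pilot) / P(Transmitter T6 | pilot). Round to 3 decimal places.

3.218

By Bayes' rule, posterior ∝ prior × likelihood:
  Transmitter T6: 0.05 × 0.358 = 0.0179
  Transmitter T1: 0.4 × 0.21 = 0.084
  Transmitter T4: 0.27 × 0.03 = 0.0081
  Transmitter T5: 0.24 × 0.24 = 0.0576
  Transmitter T2: 0.04 × 0.035 = 0.0014
Normalizing constant = 0.169.
The ratio is 0.0576 / 0.0179 (the normalizer cancels) = 3.218.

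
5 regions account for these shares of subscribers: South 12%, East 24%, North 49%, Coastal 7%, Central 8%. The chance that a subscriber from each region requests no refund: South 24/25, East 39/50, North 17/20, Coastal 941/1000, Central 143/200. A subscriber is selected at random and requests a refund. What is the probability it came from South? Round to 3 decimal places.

Taking complements, P(refund | each) = South 0.04, East 0.22, North 0.15, Coastal 0.059, Central 0.285.
Unnormalized posteriors (prior × likelihood):
  South: 0.12 × 0.04 = 0.0048
  East: 0.24 × 0.22 = 0.0528
  North: 0.49 × 0.15 = 0.0735
  Coastal: 0.07 × 0.059 = 0.00413
  Central: 0.08 × 0.285 = 0.0228
Sum = 0.15803.
P(South | evidence) = 0.0048 / 0.15803 ≈ 0.030.

0.030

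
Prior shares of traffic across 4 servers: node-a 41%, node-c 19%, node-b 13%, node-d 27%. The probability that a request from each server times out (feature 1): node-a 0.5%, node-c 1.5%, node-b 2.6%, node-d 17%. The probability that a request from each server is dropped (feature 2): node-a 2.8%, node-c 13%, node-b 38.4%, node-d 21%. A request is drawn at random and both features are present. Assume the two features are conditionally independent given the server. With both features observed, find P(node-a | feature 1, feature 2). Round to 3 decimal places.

By Bayes' rule, posterior ∝ prior × likelihood:
  node-a: 0.41 × 0.005 × 0.028 = 0.0000574
  node-c: 0.19 × 0.015 × 0.13 = 0.0003705
  node-b: 0.13 × 0.026 × 0.384 = 0.00129792
  node-d: 0.27 × 0.17 × 0.21 = 0.009639
Sum = 0.01136482.
P(node-a | evidence) = 0.0000574 / 0.01136482 ≈ 0.005.

0.005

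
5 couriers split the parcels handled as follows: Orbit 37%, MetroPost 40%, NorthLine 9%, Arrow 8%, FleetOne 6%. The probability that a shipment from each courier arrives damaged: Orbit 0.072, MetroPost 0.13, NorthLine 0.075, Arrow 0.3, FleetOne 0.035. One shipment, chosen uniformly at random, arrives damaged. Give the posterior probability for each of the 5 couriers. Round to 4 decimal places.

Unnormalized posteriors (prior × likelihood):
  Orbit: 0.37 × 0.072 = 0.02664
  MetroPost: 0.4 × 0.13 = 0.052
  NorthLine: 0.09 × 0.075 = 0.00675
  Arrow: 0.08 × 0.3 = 0.024
  FleetOne: 0.06 × 0.035 = 0.0021
Total = 0.11149.
P(Orbit | damaged) = 0.02664/0.11149 ≈ 0.2389
P(MetroPost | damaged) = 0.052/0.11149 ≈ 0.4664
P(NorthLine | damaged) = 0.00675/0.11149 ≈ 0.0605
P(Arrow | damaged) = 0.024/0.11149 ≈ 0.2153
P(FleetOne | damaged) = 0.0021/0.11149 ≈ 0.0188

Orbit 0.2389, MetroPost 0.4664, NorthLine 0.0605, Arrow 0.2153, FleetOne 0.0188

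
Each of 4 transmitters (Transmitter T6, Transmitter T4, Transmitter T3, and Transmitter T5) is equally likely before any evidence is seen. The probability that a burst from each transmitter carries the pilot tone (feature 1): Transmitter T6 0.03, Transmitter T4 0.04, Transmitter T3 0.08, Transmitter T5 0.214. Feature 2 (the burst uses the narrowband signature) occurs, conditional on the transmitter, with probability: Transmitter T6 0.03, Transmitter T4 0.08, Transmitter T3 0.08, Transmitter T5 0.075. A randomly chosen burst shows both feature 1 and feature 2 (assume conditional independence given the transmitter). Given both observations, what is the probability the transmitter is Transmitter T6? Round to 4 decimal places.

0.0339

With a uniform prior (1/4 each), posterior ∝ likelihood:
  Transmitter T6: 0.03 × 0.03 = 0.0009
  Transmitter T4: 0.04 × 0.08 = 0.0032
  Transmitter T3: 0.08 × 0.08 = 0.0064
  Transmitter T5: 0.214 × 0.075 = 0.01605
Total = 0.02655.
P(Transmitter T6 | evidence) = 0.0009 / 0.02655 ≈ 0.0339.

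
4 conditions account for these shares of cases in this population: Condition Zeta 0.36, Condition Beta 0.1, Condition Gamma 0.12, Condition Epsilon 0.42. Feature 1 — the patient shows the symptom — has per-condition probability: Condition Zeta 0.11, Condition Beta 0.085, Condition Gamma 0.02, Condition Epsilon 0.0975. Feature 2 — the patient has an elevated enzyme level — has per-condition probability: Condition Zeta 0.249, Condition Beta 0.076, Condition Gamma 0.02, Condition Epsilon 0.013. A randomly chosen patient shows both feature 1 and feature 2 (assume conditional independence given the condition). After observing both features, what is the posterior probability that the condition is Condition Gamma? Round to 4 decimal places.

0.0043

Compute prior × likelihood for every hypothesis:
  Condition Zeta: 0.36 × 0.11 × 0.249 = 0.0098604
  Condition Beta: 0.1 × 0.085 × 0.076 = 0.000646
  Condition Gamma: 0.12 × 0.02 × 0.02 = 0.000048
  Condition Epsilon: 0.42 × 0.0975 × 0.013 = 0.00053235
Total = 0.01108675.
P(Condition Gamma | evidence) = 0.000048 / 0.01108675 ≈ 0.0043.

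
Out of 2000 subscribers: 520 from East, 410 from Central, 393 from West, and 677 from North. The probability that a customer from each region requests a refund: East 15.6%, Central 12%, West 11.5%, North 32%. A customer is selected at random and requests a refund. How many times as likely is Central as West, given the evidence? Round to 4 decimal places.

1.0886

Compute prior × likelihood for every hypothesis:
  East: 0.26 × 0.156 = 0.04056
  Central: 0.205 × 0.12 = 0.0246
  West: 0.1965 × 0.115 = 0.0225975
  North: 0.3385 × 0.32 = 0.10832
Normalizing constant = 0.1960775.
The ratio is 0.0246 / 0.0225975 (the normalizer cancels) = 1.0886.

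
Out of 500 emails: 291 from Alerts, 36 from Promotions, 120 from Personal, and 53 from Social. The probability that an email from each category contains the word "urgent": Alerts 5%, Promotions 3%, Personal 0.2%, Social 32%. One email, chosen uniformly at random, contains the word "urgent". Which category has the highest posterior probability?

Social

Unnormalized posteriors (prior × likelihood):
  Alerts: 0.582 × 0.05 = 0.0291
  Promotions: 0.072 × 0.03 = 0.00216
  Personal: 0.24 × 0.002 = 0.00048
  Social: 0.106 × 0.32 = 0.03392
Total = 0.06566.
Largest term belongs to Social, so Social is most probable.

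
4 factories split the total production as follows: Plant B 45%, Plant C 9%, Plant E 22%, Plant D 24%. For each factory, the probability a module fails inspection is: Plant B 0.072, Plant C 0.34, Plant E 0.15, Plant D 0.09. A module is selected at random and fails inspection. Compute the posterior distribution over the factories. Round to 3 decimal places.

Plant B 0.276, Plant C 0.260, Plant E 0.281, Plant D 0.184

By Bayes' rule, posterior ∝ prior × likelihood:
  Plant B: 0.45 × 0.072 = 0.0324
  Plant C: 0.09 × 0.34 = 0.0306
  Plant E: 0.22 × 0.15 = 0.033
  Plant D: 0.24 × 0.09 = 0.0216
Total = 0.1176.
P(Plant B | nonconforming) = 0.0324/0.1176 ≈ 0.276
P(Plant C | nonconforming) = 0.0306/0.1176 ≈ 0.260
P(Plant E | nonconforming) = 0.033/0.1176 ≈ 0.281
P(Plant D | nonconforming) = 0.0216/0.1176 ≈ 0.184
(Check: 0.276+0.260+0.281+0.184 = 1.001.)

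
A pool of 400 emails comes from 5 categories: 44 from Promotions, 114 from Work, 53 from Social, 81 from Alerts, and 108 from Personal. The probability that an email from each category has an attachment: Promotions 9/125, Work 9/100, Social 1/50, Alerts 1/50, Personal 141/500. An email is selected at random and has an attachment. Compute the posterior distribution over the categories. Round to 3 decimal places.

Promotions 0.068, Work 0.220, Social 0.023, Alerts 0.035, Personal 0.654

Prior × likelihood for each hypothesis:
  Promotions: 0.11 × 0.072 = 0.00792
  Work: 0.285 × 0.09 = 0.02565
  Social: 0.1325 × 0.02 = 0.00265
  Alerts: 0.2025 × 0.02 = 0.00405
  Personal: 0.27 × 0.282 = 0.07614
Normalizing constant = 0.11641.
P(Promotions | attachment) = 0.00792/0.11641 ≈ 0.068
P(Work | attachment) = 0.02565/0.11641 ≈ 0.220
P(Social | attachment) = 0.00265/0.11641 ≈ 0.023
P(Alerts | attachment) = 0.00405/0.11641 ≈ 0.035
P(Personal | attachment) = 0.07614/0.11641 ≈ 0.654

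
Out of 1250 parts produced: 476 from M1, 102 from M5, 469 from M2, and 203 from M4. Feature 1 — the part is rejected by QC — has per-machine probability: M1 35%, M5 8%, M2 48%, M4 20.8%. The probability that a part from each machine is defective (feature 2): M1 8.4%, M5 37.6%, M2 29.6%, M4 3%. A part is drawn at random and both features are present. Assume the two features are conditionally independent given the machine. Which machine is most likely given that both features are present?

M2

Compute prior × likelihood for every hypothesis:
  M1: 0.3808 × 0.35 × 0.084 = 0.01119552
  M5: 0.0816 × 0.08 × 0.376 = 0.002454528
  M2: 0.3752 × 0.48 × 0.296 = 0.053308416
  M4: 0.1624 × 0.208 × 0.03 = 0.001013376
Sum = 0.06797184.
Largest term belongs to M2, so M2 is most probable.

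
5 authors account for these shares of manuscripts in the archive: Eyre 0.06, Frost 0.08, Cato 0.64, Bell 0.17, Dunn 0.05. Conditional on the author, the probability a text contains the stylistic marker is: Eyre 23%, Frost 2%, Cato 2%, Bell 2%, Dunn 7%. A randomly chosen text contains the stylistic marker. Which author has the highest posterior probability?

Eyre

Compute prior × likelihood for every hypothesis:
  Eyre: 0.06 × 0.23 = 0.0138
  Frost: 0.08 × 0.02 = 0.0016
  Cato: 0.64 × 0.02 = 0.0128
  Bell: 0.17 × 0.02 = 0.0034
  Dunn: 0.05 × 0.07 = 0.0035
Total = 0.0351.
Largest term belongs to Eyre, so Eyre is most probable.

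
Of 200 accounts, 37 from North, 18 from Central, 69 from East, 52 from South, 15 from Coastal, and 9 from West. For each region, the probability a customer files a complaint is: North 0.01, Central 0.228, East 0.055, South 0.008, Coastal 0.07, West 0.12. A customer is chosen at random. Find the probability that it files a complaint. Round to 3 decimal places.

0.054

Unnormalized posteriors (prior × likelihood):
  North: 0.185 × 0.01 = 0.00185
  Central: 0.09 × 0.228 = 0.02052
  East: 0.345 × 0.055 = 0.018975
  South: 0.26 × 0.008 = 0.00208
  Coastal: 0.075 × 0.07 = 0.00525
  West: 0.045 × 0.12 = 0.0054
P(complaint) = 0.00185 + 0.02052 + 0.018975 + 0.00208 + 0.00525 + 0.0054 = 0.054075 → 0.054.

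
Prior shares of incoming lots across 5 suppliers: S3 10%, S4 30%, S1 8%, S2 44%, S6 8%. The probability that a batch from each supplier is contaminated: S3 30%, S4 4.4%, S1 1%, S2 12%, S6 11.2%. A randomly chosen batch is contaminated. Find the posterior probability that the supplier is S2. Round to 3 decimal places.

0.499

Compute prior × likelihood for every hypothesis:
  S3: 0.1 × 0.3 = 0.03
  S4: 0.3 × 0.044 = 0.0132
  S1: 0.08 × 0.01 = 0.0008
  S2: 0.44 × 0.12 = 0.0528
  S6: 0.08 × 0.112 = 0.00896
Total = 0.10576.
P(S2 | evidence) = 0.0528 / 0.10576 ≈ 0.499.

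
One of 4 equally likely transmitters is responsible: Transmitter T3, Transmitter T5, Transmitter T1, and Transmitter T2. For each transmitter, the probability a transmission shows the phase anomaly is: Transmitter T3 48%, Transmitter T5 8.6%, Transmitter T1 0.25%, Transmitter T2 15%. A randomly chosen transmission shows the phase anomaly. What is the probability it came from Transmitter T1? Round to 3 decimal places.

0.003

Since the prior is uniform, the posterior is proportional to the likelihood:
  Transmitter T3: 0.48
  Transmitter T5: 0.086
  Transmitter T1: 0.0025
  Transmitter T2: 0.15
Normalizing constant = 0.7185.
P(Transmitter T1 | evidence) = 0.0025 / 0.7185 ≈ 0.003.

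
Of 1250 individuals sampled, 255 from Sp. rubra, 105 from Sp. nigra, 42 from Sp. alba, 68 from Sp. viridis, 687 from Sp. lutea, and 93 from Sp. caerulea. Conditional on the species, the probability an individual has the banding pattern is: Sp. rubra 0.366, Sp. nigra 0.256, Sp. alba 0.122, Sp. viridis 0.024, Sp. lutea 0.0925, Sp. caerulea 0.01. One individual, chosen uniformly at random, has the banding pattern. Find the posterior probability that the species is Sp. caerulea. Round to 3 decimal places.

Unnormalized posteriors (prior × likelihood):
  Sp. rubra: 0.204 × 0.366 = 0.074664
  Sp. nigra: 0.084 × 0.256 = 0.021504
  Sp. alba: 0.0336 × 0.122 = 0.0040992
  Sp. viridis: 0.0544 × 0.024 = 0.0013056
  Sp. lutea: 0.5496 × 0.0925 = 0.050838
  Sp. caerulea: 0.0744 × 0.01 = 0.000744
Normalizing constant = 0.1531548.
P(Sp. caerulea | evidence) = 0.000744 / 0.1531548 ≈ 0.005.

0.005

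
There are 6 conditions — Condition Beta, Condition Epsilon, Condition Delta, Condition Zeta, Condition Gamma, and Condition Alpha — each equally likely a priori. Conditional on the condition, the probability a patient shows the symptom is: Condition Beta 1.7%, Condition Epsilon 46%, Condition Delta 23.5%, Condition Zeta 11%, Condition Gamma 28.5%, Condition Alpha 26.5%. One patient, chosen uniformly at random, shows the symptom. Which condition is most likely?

With a uniform prior (1/6 each), posterior ∝ likelihood:
  Condition Beta: 0.017
  Condition Epsilon: 0.46
  Condition Delta: 0.235
  Condition Zeta: 0.11
  Condition Gamma: 0.285
  Condition Alpha: 0.265
Sum = 1.372.
Largest term belongs to Condition Epsilon, so Condition Epsilon is most probable.

Condition Epsilon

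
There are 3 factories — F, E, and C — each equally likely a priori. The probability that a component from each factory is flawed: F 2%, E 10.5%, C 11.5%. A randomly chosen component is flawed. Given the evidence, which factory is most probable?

Since the prior is uniform, the posterior is proportional to the likelihood:
  F: 0.02
  E: 0.105
  C: 0.115
Sum = 0.24.
Largest term belongs to C, so C is most probable.

C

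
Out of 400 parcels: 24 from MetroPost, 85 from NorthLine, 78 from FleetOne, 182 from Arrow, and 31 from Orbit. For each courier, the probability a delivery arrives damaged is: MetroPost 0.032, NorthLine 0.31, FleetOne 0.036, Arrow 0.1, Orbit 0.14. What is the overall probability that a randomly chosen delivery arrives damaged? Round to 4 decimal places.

Prior × likelihood for each hypothesis:
  MetroPost: 0.06 × 0.032 = 0.00192
  NorthLine: 0.2125 × 0.31 = 0.065875
  FleetOne: 0.195 × 0.036 = 0.00702
  Arrow: 0.455 × 0.1 = 0.0455
  Orbit: 0.0775 × 0.14 = 0.01085
P(damaged) = 0.00192 + 0.065875 + 0.00702 + 0.0455 + 0.01085 = 0.131165 → 0.1312.

0.1312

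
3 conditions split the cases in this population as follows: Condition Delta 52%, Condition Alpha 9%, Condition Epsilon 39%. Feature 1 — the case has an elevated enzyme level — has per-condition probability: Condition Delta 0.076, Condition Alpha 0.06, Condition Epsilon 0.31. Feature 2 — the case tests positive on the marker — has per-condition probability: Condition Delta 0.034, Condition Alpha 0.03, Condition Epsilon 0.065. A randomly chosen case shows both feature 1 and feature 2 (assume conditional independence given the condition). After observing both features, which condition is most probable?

By Bayes' rule, posterior ∝ prior × likelihood:
  Condition Delta: 0.52 × 0.076 × 0.034 = 0.00134368
  Condition Alpha: 0.09 × 0.06 × 0.03 = 0.000162
  Condition Epsilon: 0.39 × 0.31 × 0.065 = 0.0078585
Sum = 0.00936418.
Largest term belongs to Condition Epsilon, so Condition Epsilon is most probable.

Condition Epsilon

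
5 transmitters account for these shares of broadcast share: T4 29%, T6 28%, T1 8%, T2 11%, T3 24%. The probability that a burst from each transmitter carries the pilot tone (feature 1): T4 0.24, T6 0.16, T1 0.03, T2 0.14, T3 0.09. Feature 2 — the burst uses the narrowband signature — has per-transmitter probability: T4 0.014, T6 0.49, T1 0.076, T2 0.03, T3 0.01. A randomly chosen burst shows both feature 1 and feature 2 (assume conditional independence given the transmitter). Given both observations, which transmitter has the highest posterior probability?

Compute prior × likelihood for every hypothesis:
  T4: 0.29 × 0.24 × 0.014 = 0.0009744
  T6: 0.28 × 0.16 × 0.49 = 0.021952
  T1: 0.08 × 0.03 × 0.076 = 0.0001824
  T2: 0.11 × 0.14 × 0.03 = 0.000462
  T3: 0.24 × 0.09 × 0.01 = 0.000216
Sum = 0.0237868.
Largest term belongs to T6, so T6 is most probable.

T6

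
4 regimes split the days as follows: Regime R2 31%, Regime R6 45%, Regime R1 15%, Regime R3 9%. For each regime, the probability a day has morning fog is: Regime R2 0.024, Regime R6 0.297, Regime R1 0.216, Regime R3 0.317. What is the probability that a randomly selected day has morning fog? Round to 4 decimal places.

Compute prior × likelihood for every hypothesis:
  Regime R2: 0.31 × 0.024 = 0.00744
  Regime R6: 0.45 × 0.297 = 0.13365
  Regime R1: 0.15 × 0.216 = 0.0324
  Regime R3: 0.09 × 0.317 = 0.02853
P(fog) = 0.00744 + 0.13365 + 0.0324 + 0.02853 = 0.20202 → 0.2020.

0.2020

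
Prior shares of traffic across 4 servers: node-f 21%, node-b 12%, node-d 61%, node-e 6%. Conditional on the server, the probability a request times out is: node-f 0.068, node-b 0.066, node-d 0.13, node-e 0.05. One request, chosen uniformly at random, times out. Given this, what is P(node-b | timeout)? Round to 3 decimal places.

0.076

Compute prior × likelihood for every hypothesis:
  node-f: 0.21 × 0.068 = 0.01428
  node-b: 0.12 × 0.066 = 0.00792
  node-d: 0.61 × 0.13 = 0.0793
  node-e: 0.06 × 0.05 = 0.003
Total = 0.1045.
P(node-b | evidence) = 0.00792 / 0.1045 ≈ 0.076.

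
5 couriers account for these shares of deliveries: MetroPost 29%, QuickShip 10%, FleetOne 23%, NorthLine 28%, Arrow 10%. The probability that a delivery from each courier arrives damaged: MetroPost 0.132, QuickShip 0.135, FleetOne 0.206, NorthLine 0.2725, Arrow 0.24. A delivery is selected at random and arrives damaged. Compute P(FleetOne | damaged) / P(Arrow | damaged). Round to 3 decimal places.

By Bayes' rule, posterior ∝ prior × likelihood:
  MetroPost: 0.29 × 0.132 = 0.03828
  QuickShip: 0.1 × 0.135 = 0.0135
  FleetOne: 0.23 × 0.206 = 0.04738
  NorthLine: 0.28 × 0.2725 = 0.0763
  Arrow: 0.1 × 0.24 = 0.024
Sum = 0.19946.
The ratio is 0.04738 / 0.024 (the normalizer cancels) = 1.974.

1.974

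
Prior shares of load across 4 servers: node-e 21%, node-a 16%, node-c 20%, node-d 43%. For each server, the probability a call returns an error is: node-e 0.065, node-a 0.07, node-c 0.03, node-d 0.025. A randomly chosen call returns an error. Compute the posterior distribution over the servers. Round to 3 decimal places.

node-e 0.328, node-a 0.269, node-c 0.144, node-d 0.258

By Bayes' rule, posterior ∝ prior × likelihood:
  node-e: 0.21 × 0.065 = 0.01365
  node-a: 0.16 × 0.07 = 0.0112
  node-c: 0.2 × 0.03 = 0.006
  node-d: 0.43 × 0.025 = 0.01075
Normalizing constant = 0.0416.
P(node-e | error) = 0.01365/0.0416 ≈ 0.328
P(node-a | error) = 0.0112/0.0416 ≈ 0.269
P(node-c | error) = 0.006/0.0416 ≈ 0.144
P(node-d | error) = 0.01075/0.0416 ≈ 0.258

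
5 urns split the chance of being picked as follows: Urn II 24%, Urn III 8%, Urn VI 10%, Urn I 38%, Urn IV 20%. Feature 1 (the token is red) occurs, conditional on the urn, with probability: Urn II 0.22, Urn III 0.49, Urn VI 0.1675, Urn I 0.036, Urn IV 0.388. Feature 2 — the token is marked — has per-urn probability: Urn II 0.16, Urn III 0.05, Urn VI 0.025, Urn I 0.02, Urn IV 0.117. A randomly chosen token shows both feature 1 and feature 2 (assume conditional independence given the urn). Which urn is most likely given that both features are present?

Urn IV

Prior × likelihood for each hypothesis:
  Urn II: 0.24 × 0.22 × 0.16 = 0.008448
  Urn III: 0.08 × 0.49 × 0.05 = 0.00196
  Urn VI: 0.1 × 0.1675 × 0.025 = 0.00041875
  Urn I: 0.38 × 0.036 × 0.02 = 0.0002736
  Urn IV: 0.2 × 0.388 × 0.117 = 0.0090792
Normalizing constant = 0.02017955.
Largest term belongs to Urn IV, so Urn IV is most probable.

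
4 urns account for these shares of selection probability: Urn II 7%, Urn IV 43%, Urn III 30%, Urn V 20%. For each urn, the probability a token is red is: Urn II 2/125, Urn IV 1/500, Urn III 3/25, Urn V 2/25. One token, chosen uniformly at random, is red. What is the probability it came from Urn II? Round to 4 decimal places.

Unnormalized posteriors (prior × likelihood):
  Urn II: 0.07 × 0.016 = 0.00112
  Urn IV: 0.43 × 0.002 = 0.00086
  Urn III: 0.3 × 0.12 = 0.036
  Urn V: 0.2 × 0.08 = 0.016
Normalizing constant = 0.05398.
P(Urn II | evidence) = 0.00112 / 0.05398 ≈ 0.0207.

0.0207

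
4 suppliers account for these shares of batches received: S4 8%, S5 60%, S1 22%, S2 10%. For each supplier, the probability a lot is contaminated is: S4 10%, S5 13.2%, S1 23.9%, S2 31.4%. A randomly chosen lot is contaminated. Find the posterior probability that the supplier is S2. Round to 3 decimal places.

Compute prior × likelihood for every hypothesis:
  S4: 0.08 × 0.1 = 0.008
  S5: 0.6 × 0.132 = 0.0792
  S1: 0.22 × 0.239 = 0.05258
  S2: 0.1 × 0.314 = 0.0314
Total = 0.17118.
P(S2 | evidence) = 0.0314 / 0.17118 ≈ 0.183.

0.183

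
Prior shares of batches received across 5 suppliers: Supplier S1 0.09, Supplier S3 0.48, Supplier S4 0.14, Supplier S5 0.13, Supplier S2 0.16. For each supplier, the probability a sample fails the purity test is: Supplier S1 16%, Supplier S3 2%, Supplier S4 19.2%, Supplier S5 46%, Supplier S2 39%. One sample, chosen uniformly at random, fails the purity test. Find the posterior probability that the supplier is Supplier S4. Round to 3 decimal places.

0.155

By Bayes' rule, posterior ∝ prior × likelihood:
  Supplier S1: 0.09 × 0.16 = 0.0144
  Supplier S3: 0.48 × 0.02 = 0.0096
  Supplier S4: 0.14 × 0.192 = 0.02688
  Supplier S5: 0.13 × 0.46 = 0.0598
  Supplier S2: 0.16 × 0.39 = 0.0624
Normalizing constant = 0.17308.
P(Supplier S4 | evidence) = 0.02688 / 0.17308 ≈ 0.155.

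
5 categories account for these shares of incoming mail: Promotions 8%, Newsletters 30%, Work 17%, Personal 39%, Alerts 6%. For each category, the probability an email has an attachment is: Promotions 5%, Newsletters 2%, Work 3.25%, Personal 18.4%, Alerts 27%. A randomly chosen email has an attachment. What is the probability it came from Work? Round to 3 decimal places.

0.053

By Bayes' rule, posterior ∝ prior × likelihood:
  Promotions: 0.08 × 0.05 = 0.004
  Newsletters: 0.3 × 0.02 = 0.006
  Work: 0.17 × 0.0325 = 0.005525
  Personal: 0.39 × 0.184 = 0.07176
  Alerts: 0.06 × 0.27 = 0.0162
Total = 0.103485.
P(Work | evidence) = 0.005525 / 0.103485 ≈ 0.053.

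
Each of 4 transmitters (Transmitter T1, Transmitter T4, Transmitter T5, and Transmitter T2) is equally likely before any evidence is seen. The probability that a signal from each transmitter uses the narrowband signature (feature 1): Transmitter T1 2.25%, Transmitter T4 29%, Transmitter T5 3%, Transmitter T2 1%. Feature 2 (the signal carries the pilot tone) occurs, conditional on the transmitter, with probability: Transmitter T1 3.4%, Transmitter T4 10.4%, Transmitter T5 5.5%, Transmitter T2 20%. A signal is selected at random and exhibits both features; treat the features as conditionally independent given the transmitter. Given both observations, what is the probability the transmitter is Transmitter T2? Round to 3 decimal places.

0.058

Since the prior is uniform, the posterior is proportional to the likelihood:
  Transmitter T1: 0.0225 × 0.034 = 0.000765
  Transmitter T4: 0.29 × 0.104 = 0.03016
  Transmitter T5: 0.03 × 0.055 = 0.00165
  Transmitter T2: 0.01 × 0.2 = 0.002
Normalizing constant = 0.034575.
P(Transmitter T2 | evidence) = 0.002 / 0.034575 ≈ 0.058.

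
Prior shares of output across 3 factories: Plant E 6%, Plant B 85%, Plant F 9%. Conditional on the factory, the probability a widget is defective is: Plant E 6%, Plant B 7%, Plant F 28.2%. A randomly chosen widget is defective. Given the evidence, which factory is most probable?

Plant B

Prior × likelihood for each hypothesis:
  Plant E: 0.06 × 0.06 = 0.0036
  Plant B: 0.85 × 0.07 = 0.0595
  Plant F: 0.09 × 0.282 = 0.02538
Normalizing constant = 0.08848.
Largest term belongs to Plant B, so Plant B is most probable.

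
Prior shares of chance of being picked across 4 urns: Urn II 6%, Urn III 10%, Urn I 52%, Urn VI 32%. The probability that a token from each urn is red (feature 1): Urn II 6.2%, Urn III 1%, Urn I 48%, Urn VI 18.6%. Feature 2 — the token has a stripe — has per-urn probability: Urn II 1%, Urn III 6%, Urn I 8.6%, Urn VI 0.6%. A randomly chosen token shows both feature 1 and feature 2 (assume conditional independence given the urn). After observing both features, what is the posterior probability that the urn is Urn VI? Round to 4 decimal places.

0.0163

By Bayes' rule, posterior ∝ prior × likelihood:
  Urn II: 0.06 × 0.062 × 0.01 = 0.0000372
  Urn III: 0.1 × 0.01 × 0.06 = 0.00006
  Urn I: 0.52 × 0.48 × 0.086 = 0.0214656
  Urn VI: 0.32 × 0.186 × 0.006 = 0.00035712
Sum = 0.02191992.
P(Urn VI | evidence) = 0.00035712 / 0.02191992 ≈ 0.0163.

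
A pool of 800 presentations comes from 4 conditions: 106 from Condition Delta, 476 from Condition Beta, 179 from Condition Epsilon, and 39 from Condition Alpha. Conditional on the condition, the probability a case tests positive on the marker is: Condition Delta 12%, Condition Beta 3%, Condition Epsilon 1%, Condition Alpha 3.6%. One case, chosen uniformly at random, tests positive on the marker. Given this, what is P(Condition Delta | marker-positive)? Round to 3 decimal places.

0.421

Compute prior × likelihood for every hypothesis:
  Condition Delta: 0.1325 × 0.12 = 0.0159
  Condition Beta: 0.595 × 0.03 = 0.01785
  Condition Epsilon: 0.22375 × 0.01 = 0.0022375
  Condition Alpha: 0.04875 × 0.036 = 0.001755
Total = 0.0377425.
P(Condition Delta | evidence) = 0.0159 / 0.0377425 ≈ 0.421.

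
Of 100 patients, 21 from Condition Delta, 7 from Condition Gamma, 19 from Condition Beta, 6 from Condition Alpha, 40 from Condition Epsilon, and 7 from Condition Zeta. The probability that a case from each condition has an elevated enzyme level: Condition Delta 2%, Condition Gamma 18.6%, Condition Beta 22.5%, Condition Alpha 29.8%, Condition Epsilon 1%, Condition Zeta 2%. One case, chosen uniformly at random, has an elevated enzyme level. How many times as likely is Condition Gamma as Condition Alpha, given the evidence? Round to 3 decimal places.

Prior × likelihood for each hypothesis:
  Condition Delta: 0.21 × 0.02 = 0.0042
  Condition Gamma: 0.07 × 0.186 = 0.01302
  Condition Beta: 0.19 × 0.225 = 0.04275
  Condition Alpha: 0.06 × 0.298 = 0.01788
  Condition Epsilon: 0.4 × 0.01 = 0.004
  Condition Zeta: 0.07 × 0.02 = 0.0014
Sum = 0.08325.
The ratio is 0.01302 / 0.01788 (the normalizer cancels) = 0.728.

0.728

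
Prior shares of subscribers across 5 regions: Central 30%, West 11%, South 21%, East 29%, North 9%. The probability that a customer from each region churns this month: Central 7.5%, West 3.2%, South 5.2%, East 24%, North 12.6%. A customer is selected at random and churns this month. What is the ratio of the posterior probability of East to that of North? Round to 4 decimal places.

6.1376

Unnormalized posteriors (prior × likelihood):
  Central: 0.3 × 0.075 = 0.0225
  West: 0.11 × 0.032 = 0.00352
  South: 0.21 × 0.052 = 0.01092
  East: 0.29 × 0.24 = 0.0696
  North: 0.09 × 0.126 = 0.01134
Total = 0.11788.
The ratio is 0.0696 / 0.01134 (the normalizer cancels) = 6.1376.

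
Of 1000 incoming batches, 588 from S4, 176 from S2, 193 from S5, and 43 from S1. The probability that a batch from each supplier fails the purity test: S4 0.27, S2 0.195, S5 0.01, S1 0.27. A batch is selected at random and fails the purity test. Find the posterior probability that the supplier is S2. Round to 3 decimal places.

0.166

Unnormalized posteriors (prior × likelihood):
  S4: 0.588 × 0.27 = 0.15876
  S2: 0.176 × 0.195 = 0.03432
  S5: 0.193 × 0.01 = 0.00193
  S1: 0.043 × 0.27 = 0.01161
Sum = 0.20662.
P(S2 | evidence) = 0.03432 / 0.20662 ≈ 0.166.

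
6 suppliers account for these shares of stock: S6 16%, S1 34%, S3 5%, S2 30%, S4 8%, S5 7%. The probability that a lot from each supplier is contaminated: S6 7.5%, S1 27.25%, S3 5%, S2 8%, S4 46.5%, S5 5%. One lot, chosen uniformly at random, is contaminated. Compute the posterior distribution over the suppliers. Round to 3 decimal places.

S6 0.070, S1 0.539, S3 0.015, S2 0.140, S4 0.216, S5 0.020

Compute prior × likelihood for every hypothesis:
  S6: 0.16 × 0.075 = 0.012
  S1: 0.34 × 0.2725 = 0.09265
  S3: 0.05 × 0.05 = 0.0025
  S2: 0.3 × 0.08 = 0.024
  S4: 0.08 × 0.465 = 0.0372
  S5: 0.07 × 0.05 = 0.0035
Normalizing constant = 0.17185.
P(S6 | contaminated) = 0.012/0.17185 ≈ 0.070
P(S1 | contaminated) = 0.09265/0.17185 ≈ 0.539
P(S3 | contaminated) = 0.0025/0.17185 ≈ 0.015
P(S2 | contaminated) = 0.024/0.17185 ≈ 0.140
P(S4 | contaminated) = 0.0372/0.17185 ≈ 0.216
P(S5 | contaminated) = 0.0035/0.17185 ≈ 0.020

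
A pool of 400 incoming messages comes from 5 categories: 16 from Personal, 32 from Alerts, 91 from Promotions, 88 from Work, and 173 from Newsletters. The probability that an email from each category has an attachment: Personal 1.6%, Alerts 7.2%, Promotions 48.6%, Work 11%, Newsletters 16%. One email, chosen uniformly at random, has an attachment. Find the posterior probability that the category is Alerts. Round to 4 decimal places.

Compute prior × likelihood for every hypothesis:
  Personal: 0.04 × 0.016 = 0.00064
  Alerts: 0.08 × 0.072 = 0.00576
  Promotions: 0.2275 × 0.486 = 0.110565
  Work: 0.22 × 0.11 = 0.0242
  Newsletters: 0.4325 × 0.16 = 0.0692
Normalizing constant = 0.210365.
P(Alerts | evidence) = 0.00576 / 0.210365 ≈ 0.0274.

0.0274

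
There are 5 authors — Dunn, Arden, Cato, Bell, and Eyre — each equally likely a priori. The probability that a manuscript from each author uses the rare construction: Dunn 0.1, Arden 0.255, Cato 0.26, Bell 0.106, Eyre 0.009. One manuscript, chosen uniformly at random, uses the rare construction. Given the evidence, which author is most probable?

Since the prior is uniform, the posterior is proportional to the likelihood:
  Dunn: 0.1
  Arden: 0.255
  Cato: 0.26
  Bell: 0.106
  Eyre: 0.009
Normalizing constant = 0.73.
Largest term belongs to Cato, so Cato is most probable.

Cato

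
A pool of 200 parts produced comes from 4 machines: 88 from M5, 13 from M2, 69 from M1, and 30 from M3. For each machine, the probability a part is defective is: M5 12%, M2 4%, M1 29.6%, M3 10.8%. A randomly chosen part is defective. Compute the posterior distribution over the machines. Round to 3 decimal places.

By Bayes' rule, posterior ∝ prior × likelihood:
  M5: 0.44 × 0.12 = 0.0528
  M2: 0.065 × 0.04 = 0.0026
  M1: 0.345 × 0.296 = 0.10212
  M3: 0.15 × 0.108 = 0.0162
Sum = 0.17372.
P(M5 | defective) = 0.0528/0.17372 ≈ 0.304
P(M2 | defective) = 0.0026/0.17372 ≈ 0.015
P(M1 | defective) = 0.10212/0.17372 ≈ 0.588
P(M3 | defective) = 0.0162/0.17372 ≈ 0.093
(Check: 0.304+0.015+0.588+0.093 = 1.000.)

M5 0.304, M2 0.015, M1 0.588, M3 0.093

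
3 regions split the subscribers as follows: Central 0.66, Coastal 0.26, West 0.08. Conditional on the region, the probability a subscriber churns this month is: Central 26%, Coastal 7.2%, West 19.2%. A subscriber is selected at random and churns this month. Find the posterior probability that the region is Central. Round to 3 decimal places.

0.834

Prior × likelihood for each hypothesis:
  Central: 0.66 × 0.26 = 0.1716
  Coastal: 0.26 × 0.072 = 0.01872
  West: 0.08 × 0.192 = 0.01536
Sum = 0.20568.
P(Central | evidence) = 0.1716 / 0.20568 ≈ 0.834.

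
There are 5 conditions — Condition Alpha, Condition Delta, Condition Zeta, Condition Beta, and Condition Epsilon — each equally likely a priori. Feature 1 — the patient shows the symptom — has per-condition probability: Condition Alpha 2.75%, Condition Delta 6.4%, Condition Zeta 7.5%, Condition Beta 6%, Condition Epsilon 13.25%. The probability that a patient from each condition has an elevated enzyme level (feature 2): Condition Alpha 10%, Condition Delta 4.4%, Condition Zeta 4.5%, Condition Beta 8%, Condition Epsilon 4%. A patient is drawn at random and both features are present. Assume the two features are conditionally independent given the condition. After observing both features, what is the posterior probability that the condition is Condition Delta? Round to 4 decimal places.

With a uniform prior (1/5 each), posterior ∝ likelihood:
  Condition Alpha: 0.0275 × 0.1 = 0.00275
  Condition Delta: 0.064 × 0.044 = 0.002816
  Condition Zeta: 0.075 × 0.045 = 0.003375
  Condition Beta: 0.06 × 0.08 = 0.0048
  Condition Epsilon: 0.1325 × 0.04 = 0.0053
Sum = 0.019041.
P(Condition Delta | evidence) = 0.002816 / 0.019041 ≈ 0.1479.

0.1479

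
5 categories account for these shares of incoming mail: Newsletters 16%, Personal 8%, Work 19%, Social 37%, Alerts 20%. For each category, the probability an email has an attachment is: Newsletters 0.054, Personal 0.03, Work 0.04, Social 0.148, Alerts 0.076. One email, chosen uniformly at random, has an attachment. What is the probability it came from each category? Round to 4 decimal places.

Compute prior × likelihood for every hypothesis:
  Newsletters: 0.16 × 0.054 = 0.00864
  Personal: 0.08 × 0.03 = 0.0024
  Work: 0.19 × 0.04 = 0.0076
  Social: 0.37 × 0.148 = 0.05476
  Alerts: 0.2 × 0.076 = 0.0152
Total = 0.0886.
P(Newsletters | attachment) = 0.00864/0.0886 ≈ 0.0975
P(Personal | attachment) = 0.0024/0.0886 ≈ 0.0271
P(Work | attachment) = 0.0076/0.0886 ≈ 0.0858
P(Social | attachment) = 0.05476/0.0886 ≈ 0.6181
P(Alerts | attachment) = 0.0152/0.0886 ≈ 0.1716

Newsletters 0.0975, Personal 0.0271, Work 0.0858, Social 0.6181, Alerts 0.1716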